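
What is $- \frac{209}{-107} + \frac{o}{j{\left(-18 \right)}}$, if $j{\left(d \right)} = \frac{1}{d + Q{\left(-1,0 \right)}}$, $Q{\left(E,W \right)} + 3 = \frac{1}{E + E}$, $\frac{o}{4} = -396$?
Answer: $\frac{3644201}{107} \approx 34058.0$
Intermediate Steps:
$o = -1584$ ($o = 4 \left(-396\right) = -1584$)
$Q{\left(E,W \right)} = -3 + \frac{1}{2 E}$ ($Q{\left(E,W \right)} = -3 + \frac{1}{E + E} = -3 + \frac{1}{2 E}$)
$j{\left(d \right)} = \frac{1}{- \frac{7}{2} + d}$ ($j{\left(d \right)} = \frac{1}{d - \left(3 - \frac{1}{2 \left(-1\right)}\right)} = \frac{1}{d + \left(-3 + \frac{1}{2} \left(-1\right)\right)} = \frac{1}{d - \frac{7}{2}} = \frac{1}{- \frac{7}{2} + d}$)
$- \frac{209}{-107} + \frac{o}{j{\left(-18 \right)}} = - \frac{209}{-107} - \frac{1584}{2 \frac{1}{-7 + 2 \left(-18\right)}} = \left(-209\right) \left(- \frac{1}{107}\right) - \frac{1584}{2 \frac{1}{-7 - 36}} = \frac{209}{107} - \frac{1584}{2 \frac{1}{-43}} = \frac{209}{107} - \frac{1584}{2 \left(- \frac{1}{43}\right)} = \frac{209}{107} - \frac{1584}{- \frac{2}{43}} = \frac{209}{107} - -34056 = \frac{209}{107} + 34056 = \frac{3644201}{107}$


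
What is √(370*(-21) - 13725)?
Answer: I*√21495 ≈ 146.61*I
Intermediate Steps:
√(370*(-21) - 13725) = √(-7770 - 13725) = √(-21495) = I*√21495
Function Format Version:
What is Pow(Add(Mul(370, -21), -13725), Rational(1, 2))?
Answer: Mul(I, Pow(21495, Rational(1, 2))) ≈ Mul(146.61, I)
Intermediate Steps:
Pow(Add(Mul(370, -21), -13725), Rational(1, 2)) = Pow(Add(-7770, -13725), Rational(1, 2)) = Pow(-21495, Rational(1, 2)) = Mul(I, Pow(21495, Rational(1, 2)))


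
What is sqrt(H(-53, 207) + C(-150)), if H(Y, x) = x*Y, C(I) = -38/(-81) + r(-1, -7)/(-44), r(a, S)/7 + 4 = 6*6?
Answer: I*sqrt(107572069)/99 ≈ 104.76*I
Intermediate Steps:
r(a, S) = 224 (r(a, S) = -28 + 7*(6*6) = -28 + 7*36 = -28 + 252 = 224)
C(I) = -4118/891 (C(I) = -38/(-81) + 224/(-44) = -38*(-1/81) + 224*(-1/44) = 38/81 - 56/11 = -4118/891)
H(Y, x) = Y*x
sqrt(H(-53, 207) + C(-150)) = sqrt(-53*207 - 4118/891) = sqrt(-10971 - 4118/891) = sqrt(-9779279/891) = I*sqrt(107572069)/99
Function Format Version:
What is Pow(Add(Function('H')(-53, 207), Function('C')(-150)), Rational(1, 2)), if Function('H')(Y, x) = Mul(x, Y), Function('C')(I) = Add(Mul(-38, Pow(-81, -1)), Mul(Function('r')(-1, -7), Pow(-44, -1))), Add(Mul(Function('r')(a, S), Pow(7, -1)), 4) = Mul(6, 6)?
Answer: Mul(Rational(1, 99), I, Pow(107572069, Rational(1, 2))) ≈ Mul(104.76, I)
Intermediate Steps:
Function('r')(a, S) = 224 (Function('r')(a, S) = Add(-28, Mul(7, Mul(6, 6))) = Add(-28, Mul(7, 36)) = Add(-28, 252) = 224)
Function('C')(I) = Rational(-4118, 891) (Function('C')(I) = Add(Mul(-38, Pow(-81, -1)), Mul(224, Pow(-44, -1))) = Add(Mul(-38, Rational(-1, 81)), Mul(224, Rational(-1, 44))) = Add(Rational(38, 81), Rational(-56, 11)) = Rational(-4118, 891))
Function('H')(Y, x) = Mul(Y, x)
Pow(Add(Function('H')(-53, 207), Function('C')(-150)), Rational(1, 2)) = Pow(Add(Mul(-53, 207), Rational(-4118, 891)), Rational(1, 2)) = Pow(Add(-10971, Rational(-4118, 891)), Rational(1, 2)) = Pow(Rational(-9779279, 891), Rational(1, 2)) = Mul(Rational(1, 99), I, Pow(107572069, Rational(1, 2)))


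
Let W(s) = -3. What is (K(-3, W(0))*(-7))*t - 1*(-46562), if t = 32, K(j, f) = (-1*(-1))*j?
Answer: 47234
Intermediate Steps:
K(j, f) = j (K(j, f) = 1*j = j)
(K(-3, W(0))*(-7))*t - 1*(-46562) = -3*(-7)*32 - 1*(-46562) = 21*32 + 46562 = 672 + 46562 = 47234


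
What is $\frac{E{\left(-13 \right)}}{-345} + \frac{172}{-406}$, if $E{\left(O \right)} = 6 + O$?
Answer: $- \frac{28249}{70035} \approx -0.40336$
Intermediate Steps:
$\frac{E{\left(-13 \right)}}{-345} + \frac{172}{-406} = \frac{6 - 13}{-345} + \frac{172}{-406} = \left(-7\right) \left(- \frac{1}{345}\right) + 172 \left(- \frac{1}{406}\right) = \frac{7}{345} - \frac{86}{203} = - \frac{28249}{70035}$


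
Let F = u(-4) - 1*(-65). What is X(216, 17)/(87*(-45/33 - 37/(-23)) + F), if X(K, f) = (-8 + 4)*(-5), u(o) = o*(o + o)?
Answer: 1012/5987 ≈ 0.16903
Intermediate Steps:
u(o) = 2*o² (u(o) = o*(2*o) = 2*o²)
X(K, f) = 20 (X(K, f) = -4*(-5) = 20)
F = 97 (F = 2*(-4)² - 1*(-65) = 2*16 + 65 = 32 + 65 = 97)
X(216, 17)/(87*(-45/33 - 37/(-23)) + F) = 20/(87*(-45/33 - 37/(-23)) + 97) = 20/(87*(-45*1/33 - 37*(-1/23)) + 97) = 20/(87*(-15/11 + 37/23) + 97) = 20/(87*(62/253) + 97) = 20/(5394/253 + 97) = 20/(29935/253) = 20*(253/29935) = 1012/5987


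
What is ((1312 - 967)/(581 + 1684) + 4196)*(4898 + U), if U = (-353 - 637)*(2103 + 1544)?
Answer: -2284596942208/151 ≈ -1.5130e+10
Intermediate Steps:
U = -3610530 (U = -990*3647 = -3610530)
((1312 - 967)/(581 + 1684) + 4196)*(4898 + U) = ((1312 - 967)/(581 + 1684) + 4196)*(4898 - 3610530) = (345/2265 + 4196)*(-3605632) = (345*(1/2265) + 4196)*(-3605632) = (23/151 + 4196)*(-3605632) = (633619/151)*(-3605632) = -2284596942208/151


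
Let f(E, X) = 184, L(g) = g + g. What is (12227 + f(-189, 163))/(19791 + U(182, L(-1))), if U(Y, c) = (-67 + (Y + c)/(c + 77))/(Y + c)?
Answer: 1595700/2544511 ≈ 0.62711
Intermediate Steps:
L(g) = 2*g
U(Y, c) = (-67 + (Y + c)/(77 + c))/(Y + c)
(12227 + f(-189, 163))/(19791 + U(182, L(-1))) = (12227 + 184)/(19791 + (-5159 + 182 - 132*(-1))/((2*(-1))² + 77*182 + 77*(2*(-1)) + 182*(2*(-1)))) = 12411/(19791 + (-5159 + 182 - 66*(-2))/((-2)² + 14014 + 77*(-2) + 182*(-2))) = 12411/(19791 + (-5159 + 182 + 132)/(4 + 14014 - 154 - 364)) = 12411/(19791 - 4845/13500) = 12411/(19791 + (1/13500)*(-4845)) = 12411/(19791 - 323/900) = 12411/(17811577/900) = 12411*(900/17811577) = 1595700/2544511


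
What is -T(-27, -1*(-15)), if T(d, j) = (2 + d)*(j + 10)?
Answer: 625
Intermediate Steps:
T(d, j) = (2 + d)*(10 + j)
-T(-27, -1*(-15)) = -(20 + 2*(-1*(-15)) + 10*(-27) - (-27)*(-15)) = -(20 + 2*15 - 270 - 27*15) = -(20 + 30 - 270 - 405) = -1*(-625) = 625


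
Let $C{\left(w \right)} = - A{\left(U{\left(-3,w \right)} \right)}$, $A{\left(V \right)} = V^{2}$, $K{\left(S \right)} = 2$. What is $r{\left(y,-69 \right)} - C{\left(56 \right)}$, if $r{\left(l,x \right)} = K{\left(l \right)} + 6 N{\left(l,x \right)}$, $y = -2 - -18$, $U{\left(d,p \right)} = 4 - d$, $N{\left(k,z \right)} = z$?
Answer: $-363$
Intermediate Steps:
$C{\left(w \right)} = -49$ ($C{\left(w \right)} = - \left(4 - -3\right)^{2} = - \left(4 + 3\right)^{2} = - 7^{2} = \left(-1\right) 49 = -49$)
$y = 16$ ($y = -2 + 18 = 16$)
$r{\left(l,x \right)} = 2 + 6 x$
$r{\left(y,-69 \right)} - C{\left(56 \right)} = \left(2 + 6 \left(-69\right)\right) - -49 = \left(2 - 414\right) + 49 = -412 + 49 = -363$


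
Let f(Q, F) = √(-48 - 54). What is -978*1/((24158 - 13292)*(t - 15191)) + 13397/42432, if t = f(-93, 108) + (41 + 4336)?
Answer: 1418667336944795/4493192924470848 + 163*I*√102/211783226078 ≈ 0.31574 + 7.7731e-9*I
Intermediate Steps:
f(Q, F) = I*√102 (f(Q, F) = √(-102) = I*√102)
t = 4377 + I*√102 (t = I*√102 + (41 + 4336) = I*√102 + 4377 = 4377 + I*√102 ≈ 4377.0 + 10.1*I)
-978*1/((24158 - 13292)*(t - 15191)) + 13397/42432 = -978*1/((24158 - 13292)*((4377 + I*√102) - 15191)) + 13397/42432 = -978*1/(10866*(-10814 + I*√102)) + 13397*(1/42432) = -978/(-117504924 + 10866*I*√102) + 13397/42432 = 13397/42432 - 978/(-117504924 + 10866*I*√102)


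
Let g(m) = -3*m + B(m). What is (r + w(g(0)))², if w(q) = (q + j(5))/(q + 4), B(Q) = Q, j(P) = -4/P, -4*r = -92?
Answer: 12996/25 ≈ 519.84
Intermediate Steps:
r = 23 (r = -¼*(-92) = 23)
g(m) = -2*m (g(m) = -3*m + m = -2*m)
w(q) = (-⅘ + q)/(4 + q) (w(q) = (q - 4/5)/(q + 4) = (q - 4*⅕)/(4 + q) = (q - ⅘)/(4 + q) = (-⅘ + q)/(4 + q))
(r + w(g(0)))² = (23 + (-⅘ - 2*0)/(4 - 2*0))² = (23 + (-⅘ + 0)/(4 + 0))² = (23 - ⅘/4)² = (23 + (¼)*(-⅘))² = (23 - ⅕)² = (114/5)² = 12996/25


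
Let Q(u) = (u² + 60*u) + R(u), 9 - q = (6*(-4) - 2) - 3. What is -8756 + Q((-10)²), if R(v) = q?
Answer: 7282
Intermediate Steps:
q = 38 (q = 9 - ((6*(-4) - 2) - 3) = 9 - ((-24 - 2) - 3) = 9 - (-26 - 3) = 9 - 1*(-29) = 9 + 29 = 38)
R(v) = 38
Q(u) = 38 + u² + 60*u (Q(u) = (u² + 60*u) + 38 = 38 + u² + 60*u)
-8756 + Q((-10)²) = -8756 + (38 + ((-10)²)² + 60*(-10)²) = -8756 + (38 + 100² + 60*100) = -8756 + (38 + 10000 + 6000) = -8756 + 16038 = 7282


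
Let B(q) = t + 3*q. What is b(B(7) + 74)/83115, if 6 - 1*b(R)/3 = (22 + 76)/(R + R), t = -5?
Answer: 491/2493450 ≈ 0.00019692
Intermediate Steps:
B(q) = -5 + 3*q
b(R) = 18 - 147/R (b(R) = 18 - 3*(22 + 76)/(R + R) = 18 - 294/(2*R) = 18 - 294*1/(2*R) = 18 - 147/R)
b(B(7) + 74)/83115 = (18 - 147/((-5 + 3*7) + 74))/83115 = (18 - 147/((-5 + 21) + 74))*(1/83115) = (18 - 147/(16 + 74))*(1/83115) = (18 - 147/90)*(1/83115) = (18 - 147*1/90)*(1/83115) = (18 - 49/30)*(1/83115) = (491/30)*(1/83115) = 491/2493450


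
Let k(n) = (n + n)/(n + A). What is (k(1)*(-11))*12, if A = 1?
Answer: -132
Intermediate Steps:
k(n) = 2*n/(1 + n) (k(n) = (n + n)/(n + 1) = (2*n)/(1 + n) = 2*n/(1 + n))
(k(1)*(-11))*12 = ((2*1/(1 + 1))*(-11))*12 = ((2*1/2)*(-11))*12 = ((2*1*(1/2))*(-11))*12 = (1*(-11))*12 = -11*12 = -132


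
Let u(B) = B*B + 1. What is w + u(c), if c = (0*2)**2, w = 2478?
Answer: 2479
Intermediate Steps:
c = 0 (c = 0**2 = 0)
u(B) = 1 + B**2 (u(B) = B**2 + 1 = 1 + B**2)
w + u(c) = 2478 + (1 + 0**2) = 2478 + (1 + 0) = 2478 + 1 = 2479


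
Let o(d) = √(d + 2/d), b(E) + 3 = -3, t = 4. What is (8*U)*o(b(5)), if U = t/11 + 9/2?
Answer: 428*I*√57/33 ≈ 97.919*I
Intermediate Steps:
b(E) = -6 (b(E) = -3 - 3 = -6)
U = 107/22 (U = 4/11 + 9/2 = 107/22 ≈ 4.8636)
(8*U)*o(b(5)) = (8*(107/22))*√(-6 + 2/(-6)) = 428*√(-6 + 2*(-⅙))/11 = 428*√(-6 - ⅓)/11 = 428*√(-19/3)/11 = 428*(I*√57/3)/11 = 428*I*√57/33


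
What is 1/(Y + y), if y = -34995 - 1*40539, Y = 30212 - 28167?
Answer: -1/73489 ≈ -1.3607e-5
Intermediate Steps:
Y = 2045
y = -75534 (y = -34995 - 40539 = -75534)
1/(Y + y) = 1/(2045 - 75534) = 1/(-73489) = -1/73489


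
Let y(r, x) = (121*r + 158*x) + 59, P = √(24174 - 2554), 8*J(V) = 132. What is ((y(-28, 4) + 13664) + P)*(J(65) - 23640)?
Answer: -518157849/2 - 47247*√5405 ≈ -2.6255e+8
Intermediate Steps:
J(V) = 33/2 (J(V) = (⅛)*132 = 33/2)
P = 2*√5405 (P = √21620 = 2*√5405 ≈ 147.04)
y(r, x) = 59 + 121*r + 158*x
((y(-28, 4) + 13664) + P)*(J(65) - 23640) = (((59 + 121*(-28) + 158*4) + 13664) + 2*√5405)*(33/2 - 23640) = (((59 - 3388 + 632) + 13664) + 2*√5405)*(-47247/2) = ((-2697 + 13664) + 2*√5405)*(-47247/2) = (10967 + 2*√5405)*(-47247/2) = -518157849/2 - 47247*√5405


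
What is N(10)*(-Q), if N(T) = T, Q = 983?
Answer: -9830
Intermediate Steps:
N(10)*(-Q) = 10*(-1*983) = 10*(-983) = -9830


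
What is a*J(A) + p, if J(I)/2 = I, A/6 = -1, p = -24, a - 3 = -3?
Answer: -24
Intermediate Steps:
a = 0 (a = 3 - 3 = 0)
A = -6 (A = 6*(-1) = -6)
J(I) = 2*I
a*J(A) + p = 0*(2*(-6)) - 24 = 0*(-12) - 24 = 0 - 24 = -24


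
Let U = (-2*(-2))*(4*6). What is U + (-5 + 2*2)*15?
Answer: 81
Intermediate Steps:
U = 96 (U = 4*24 = 96)
U + (-5 + 2*2)*15 = 96 + (-5 + 2*2)*15 = 96 + (-5 + 4)*15 = 96 - 1*15 = 96 - 15 = 81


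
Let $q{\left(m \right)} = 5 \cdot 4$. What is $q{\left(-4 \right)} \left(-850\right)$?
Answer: $-17000$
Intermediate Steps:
$q{\left(m \right)} = 20$
$q{\left(-4 \right)} \left(-850\right) = 20 \left(-850\right) = -17000$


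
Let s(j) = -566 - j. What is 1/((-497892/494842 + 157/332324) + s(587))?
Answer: -82223936404/94886890559219 ≈ -0.00086655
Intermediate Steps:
1/((-497892/494842 + 157/332324) + s(587)) = 1/((-497892/494842 + 157/332324) + (-566 - 1*587)) = 1/((-497892*1/494842 + 157*(1/332324)) + (-566 - 587)) = 1/((-248946/247421 + 157/332324) - 1153) = 1/(-82691885407/82223936404 - 1153) = 1/(-94886890559219/82223936404) = -82223936404/94886890559219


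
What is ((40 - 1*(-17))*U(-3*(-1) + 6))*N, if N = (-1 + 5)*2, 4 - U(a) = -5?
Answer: 4104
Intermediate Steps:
U(a) = 9 (U(a) = 4 - 1*(-5) = 4 + 5 = 9)
N = 8 (N = 4*2 = 8)
((40 - 1*(-17))*U(-3*(-1) + 6))*N = ((40 - 1*(-17))*9)*8 = ((40 + 17)*9)*8 = (57*9)*8 = 513*8 = 4104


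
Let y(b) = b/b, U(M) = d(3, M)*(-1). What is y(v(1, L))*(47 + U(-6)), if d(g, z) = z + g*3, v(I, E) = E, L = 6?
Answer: 44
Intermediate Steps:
d(g, z) = z + 3*g
U(M) = -9 - M (U(M) = (M + 3*3)*(-1) = (M + 9)*(-1) = (9 + M)*(-1) = -9 - M)
y(b) = 1
y(v(1, L))*(47 + U(-6)) = 1*(47 + (-9 - 1*(-6))) = 1*(47 + (-9 + 6)) = 1*(47 - 3) = 1*44 = 44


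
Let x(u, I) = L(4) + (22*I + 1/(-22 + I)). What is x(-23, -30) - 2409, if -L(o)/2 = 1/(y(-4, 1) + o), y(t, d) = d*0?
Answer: -159615/52 ≈ -3069.5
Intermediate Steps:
y(t, d) = 0
L(o) = -2/o (L(o) = -2/(0 + o) = -2/o)
x(u, I) = -½ + 1/(-22 + I) + 22*I (x(u, I) = -2/4 + (22*I + 1/(-22 + I)) = -2*¼ + (1/(-22 + I) + 22*I) = -½ + (1/(-22 + I) + 22*I) = -½ + 1/(-22 + I) + 22*I)
x(-23, -30) - 2409 = (24 - 969*(-30) + 44*(-30)²)/(2*(-22 - 30)) - 2409 = (½)*(24 + 29070 + 44*900)/(-52) - 2409 = (½)*(-1/52)*(24 + 29070 + 39600) - 2409 = (½)*(-1/52)*68694 - 2409 = -34347/52 - 2409 = -159615/52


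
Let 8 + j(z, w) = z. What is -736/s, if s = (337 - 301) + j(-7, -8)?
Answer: -736/21 ≈ -35.048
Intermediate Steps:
j(z, w) = -8 + z
s = 21 (s = (337 - 301) + (-8 - 7) = 36 - 15 = 21)
-736/s = -736/21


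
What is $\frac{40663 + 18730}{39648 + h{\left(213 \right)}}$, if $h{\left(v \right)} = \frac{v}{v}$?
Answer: $\frac{59393}{39649} \approx 1.498$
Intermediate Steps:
$h{\left(v \right)} = 1$
$\frac{40663 + 18730}{39648 + h{\left(213 \right)}} = \frac{40663 + 18730}{39648 + 1} = \frac{59393}{39649}$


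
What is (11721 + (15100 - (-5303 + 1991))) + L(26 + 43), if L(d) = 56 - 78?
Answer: 30111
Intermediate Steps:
L(d) = -22
(11721 + (15100 - (-5303 + 1991))) + L(26 + 43) = (11721 + (15100 - (-5303 + 1991))) - 22 = (11721 + (15100 - 1*(-3312))) - 22 = (11721 + (15100 + 3312)) - 22 = (11721 + 18412) - 22 = 30133 - 22 = 30111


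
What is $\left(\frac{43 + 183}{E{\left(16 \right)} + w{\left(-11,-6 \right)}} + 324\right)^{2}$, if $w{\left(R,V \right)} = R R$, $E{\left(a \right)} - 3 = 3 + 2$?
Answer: $\frac{1765848484}{16641} \approx 1.0611 \cdot 10^{5}$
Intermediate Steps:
$E{\left(a \right)} = 8$ ($E{\left(a \right)} = 3 + \left(3 + 2\right) = 3 + 5 = 8$)
$w{\left(R,V \right)} = R^{2}$
$\left(\frac{43 + 183}{E{\left(16 \right)} + w{\left(-11,-6 \right)}} + 324\right)^{2} = \left(\frac{43 + 183}{8 + \left(-11\right)^{2}} + 324\right)^{2} = \left(\frac{226}{8 + 121} + 324\right)^{2} = \left(\frac{226}{129} + 324\right)^{2} = \left(\frac{42022}{129}\right)^{2} = \frac{1765848484}{16641}$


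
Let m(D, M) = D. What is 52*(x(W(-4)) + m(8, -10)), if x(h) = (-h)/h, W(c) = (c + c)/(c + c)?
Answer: 364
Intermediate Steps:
W(c) = 1 (W(c) = (2*c)/((2*c)) = (2*c)*(1/(2*c)) = 1)
x(h) = -1
52*(x(W(-4)) + m(8, -10)) = 52*(-1 + 8) = 52*7 = 364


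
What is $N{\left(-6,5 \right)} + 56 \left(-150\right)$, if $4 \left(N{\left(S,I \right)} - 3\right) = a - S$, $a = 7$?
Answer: $- \frac{33575}{4} \approx -8393.8$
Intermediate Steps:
$N{\left(S,I \right)} = \frac{19}{4} - \frac{S}{4}$ ($N{\left(S,I \right)} = 3 + \frac{7 - S}{4} = 3 - \left(- \frac{7}{4} + \frac{S}{4}\right) = \frac{19}{4} - \frac{S}{4}$)
$N{\left(-6,5 \right)} + 56 \left(-150\right) = \left(\frac{19}{4} - - \frac{3}{2}\right) + 56 \left(-150\right) = \left(\frac{19}{4} + \frac{3}{2}\right) - 8400 = \frac{25}{4} - 8400 = - \frac{33575}{4}$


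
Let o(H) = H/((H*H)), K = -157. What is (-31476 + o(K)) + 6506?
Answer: -3920291/157 ≈ -24970.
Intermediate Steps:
o(H) = 1/H (o(H) = H/(H**2) = H/H**2 = 1/H)
(-31476 + o(K)) + 6506 = (-31476 + 1/(-157)) + 6506 = (-31476 - 1/157) + 6506 = -4941733/157 + 6506 = -3920291/157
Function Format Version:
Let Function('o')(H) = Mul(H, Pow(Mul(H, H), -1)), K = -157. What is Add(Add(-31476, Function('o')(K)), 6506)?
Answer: Rational(-3920291, 157) ≈ -24970.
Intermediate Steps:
Function('o')(H) = Pow(H, -1) (Function('o')(H) = Mul(H, Pow(Pow(H, 2), -1)) = Mul(H, Pow(H, -2)) = Pow(H, -1))
Add(Add(-31476, Function('o')(K)), 6506) = Add(Add(-31476, Pow(-157, -1)), 6506) = Add(Add(-31476, Rational(-1, 157)), 6506) = Add(Rational(-4941733, 157), 6506) = Rational(-3920291, 157)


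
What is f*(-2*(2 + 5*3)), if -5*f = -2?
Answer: -68/5 ≈ -13.600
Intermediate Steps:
f = ⅖ (f = -⅕*(-2) = ⅖ ≈ 0.40000)
f*(-2*(2 + 5*3)) = 2*(-2*(2 + 5*3))/5 = 2*(-2*(2 + 15))/5 = 2*(-2*17)/5 = (⅖)*(-34) = -68/5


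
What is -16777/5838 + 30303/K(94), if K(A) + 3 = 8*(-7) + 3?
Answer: -12703459/23352 ≈ -544.00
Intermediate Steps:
K(A) = -56 (K(A) = -3 + (8*(-7) + 3) = -3 + (-56 + 3) = -3 - 53 = -56)
-16777/5838 + 30303/K(94) = -16777/5838 + 30303/(-56) = -16777*1/5838 + 30303*(-1/56) = -16777/5838 - 4329/8 = -12703459/23352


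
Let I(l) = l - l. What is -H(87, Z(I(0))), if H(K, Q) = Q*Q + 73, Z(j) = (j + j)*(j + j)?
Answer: -73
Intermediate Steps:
I(l) = 0
Z(j) = 4*j² (Z(j) = (2*j)*(2*j) = 4*j²)
H(K, Q) = 73 + Q² (H(K, Q) = Q² + 73 = 73 + Q²)
-H(87, Z(I(0))) = -(73 + (4*0²)²) = -(73 + (4*0)²) = -(73 + 0²) = -(73 + 0) = -1*73 = -73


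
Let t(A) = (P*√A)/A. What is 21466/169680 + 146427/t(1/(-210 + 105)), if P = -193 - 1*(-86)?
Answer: 10733/84840 - 48809*I*√105/3745 ≈ 0.12651 - 133.55*I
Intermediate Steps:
P = -107 (P = -193 + 86 = -107)
t(A) = -107/√A (t(A) = (-107*√A)/A = -107/√A)
21466/169680 + 146427/t(1/(-210 + 105)) = 21466/169680 + 146427/((-107*(-I*√105))) = 21466*(1/169680) + 146427/((-107*(-I*√105))) = 10733/84840 + 146427/((-(-107)*I*√105)) = 10733/84840 + 146427/((107*I*√105)) = 10733/84840 + 146427*(-I*√105/11235) = 10733/84840 - 48809*I*√105/3745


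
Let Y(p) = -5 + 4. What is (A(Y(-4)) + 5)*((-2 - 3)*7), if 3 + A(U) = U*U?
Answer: -105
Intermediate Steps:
Y(p) = -1
A(U) = -3 + U**2 (A(U) = -3 + U*U = -3 + U**2)
(A(Y(-4)) + 5)*((-2 - 3)*7) = ((-3 + (-1)**2) + 5)*((-2 - 3)*7) = ((-3 + 1) + 5)*(-5*7) = (-2 + 5)*(-35) = 3*(-35) = -105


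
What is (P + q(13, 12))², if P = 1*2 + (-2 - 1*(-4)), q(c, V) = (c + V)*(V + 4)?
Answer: 163216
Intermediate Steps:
q(c, V) = (4 + V)*(V + c) (q(c, V) = (V + c)*(4 + V) = (4 + V)*(V + c))
P = 4 (P = 2 + (-2 + 4) = 2 + 2 = 4)
(P + q(13, 12))² = (4 + (12² + 4*12 + 4*13 + 12*13))² = (4 + (144 + 48 + 52 + 156))² = (4 + 400)² = 404² = 163216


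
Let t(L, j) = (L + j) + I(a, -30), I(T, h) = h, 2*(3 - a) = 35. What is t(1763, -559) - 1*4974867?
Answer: -4973693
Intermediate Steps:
a = -29/2 (a = 3 - 1/2*35 = 3 - 35/2 = -29/2 ≈ -14.500)
t(L, j) = -30 + L + j (t(L, j) = (L + j) - 30 = -30 + L + j)
t(1763, -559) - 1*4974867 = (-30 + 1763 - 559) - 1*4974867 = 1174 - 4974867 = -4973693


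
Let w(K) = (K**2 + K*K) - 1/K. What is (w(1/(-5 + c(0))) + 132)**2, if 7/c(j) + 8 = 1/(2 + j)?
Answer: 268805829299401/14117004225 ≈ 19041.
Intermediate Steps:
c(j) = 7/(-8 + 1/(2 + j))
w(K) = -1/K + 2*K**2 (w(K) = (K**2 + K**2) - 1/K = 2*K**2 - 1/K = -1/K + 2*K**2)
(w(1/(-5 + c(0))) + 132)**2 = ((-1 + 2*(1/(-5 + 7*(-2 - 1*0)/(15 + 8*0)))**3)/(1/(-5 + 7*(-2 - 1*0)/(15 + 8*0))) + 132)**2 = ((-1 + 2*(1/(-5 + 7*(-2 + 0)/(15 + 0)))**3)/(1/(-5 + 7*(-2 + 0)/(15 + 0))) + 132)**2 = ((-1 + 2*(1/(-5 + 7*(-2)/15))**3)/(1/(-5 + 7*(-2)/15)) + 132)**2 = ((-1 + 2*(1/(-5 + 7*(1/15)*(-2)))**3)/(1/(-5 + 7*(1/15)*(-2))) + 132)**2 = ((-1 + 2*(1/(-5 - 14/15))**3)/(1/(-5 - 14/15)) + 132)**2 = ((-1 + 2*(1/(-89/15))**3)/(1/(-89/15)) + 132)**2 = ((-1 + 2*(-15/89)**3)/(-15/89) + 132)**2 = (-89*(-1 + 2*(-3375/704969))/15 + 132)**2 = (-89*(-1 - 6750/704969)/15 + 132)**2 = (-89/15*(-711719/704969) + 132)**2 = (711719/118815 + 132)**2 = (16395299/118815)**2 = 268805829299401/14117004225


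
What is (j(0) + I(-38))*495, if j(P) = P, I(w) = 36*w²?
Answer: 25732080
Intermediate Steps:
(j(0) + I(-38))*495 = (0 + 36*(-38)²)*495 = (0 + 36*1444)*495 = (0 + 51984)*495 = 51984*495 = 25732080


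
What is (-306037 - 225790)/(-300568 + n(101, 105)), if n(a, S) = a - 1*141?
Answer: 531827/300608 ≈ 1.7692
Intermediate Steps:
n(a, S) = -141 + a (n(a, S) = a - 141 = -141 + a)
(-306037 - 225790)/(-300568 + n(101, 105)) = (-306037 - 225790)/(-300568 + (-141 + 101)) = -531827/(-300568 - 40) = -531827/(-300608) = -531827*(-1/300608) = 531827/300608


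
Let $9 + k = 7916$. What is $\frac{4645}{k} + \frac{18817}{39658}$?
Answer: $\frac{332997429}{313575806} \approx 1.0619$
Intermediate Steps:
$k = 7907$ ($k = -9 + 7916 = 7907$)
$\frac{4645}{k} + \frac{18817}{39658} = \frac{4645}{7907} + \frac{18817}{39658} = \frac{332997429}{313575806}$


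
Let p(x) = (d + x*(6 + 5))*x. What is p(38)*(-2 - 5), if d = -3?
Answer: -110390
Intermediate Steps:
p(x) = x*(-3 + 11*x) (p(x) = (-3 + x*(6 + 5))*x = (-3 + x*11)*x = (-3 + 11*x)*x = x*(-3 + 11*x))
p(38)*(-2 - 5) = (38*(-3 + 11*38))*(-2 - 5) = (38*(-3 + 418))*(-7) = (38*415)*(-7) = 15770*(-7) = -110390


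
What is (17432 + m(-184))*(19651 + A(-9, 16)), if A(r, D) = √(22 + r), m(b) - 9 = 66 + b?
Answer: 340414273 + 17323*√13 ≈ 3.4048e+8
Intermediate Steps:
m(b) = 75 + b (m(b) = 9 + (66 + b) = 75 + b)
(17432 + m(-184))*(19651 + A(-9, 16)) = (17432 + (75 - 184))*(19651 + √(22 - 9)) = (17432 - 109)*(19651 + √13) = 17323*(19651 + √13) = 340414273 + 17323*√13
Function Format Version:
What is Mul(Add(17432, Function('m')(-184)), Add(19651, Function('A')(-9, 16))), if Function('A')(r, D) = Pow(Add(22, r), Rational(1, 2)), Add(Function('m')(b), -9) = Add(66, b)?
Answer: Add(340414273, Mul(17323, Pow(13, Rational(1, 2)))) ≈ 3.4048e+8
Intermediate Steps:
Function('m')(b) = Add(75, b) (Function('m')(b) = Add(9, Add(66, b)) = Add(75, b))
Mul(Add(17432, Function('m')(-184)), Add(19651, Function('A')(-9, 16))) = Mul(Add(17432, Add(75, -184)), Add(19651, Pow(Add(22, -9), Rational(1, 2)))) = Mul(Add(17432, -109), Add(19651, Pow(13, Rational(1, 2)))) = Mul(17323, Add(19651, Pow(13, Rational(1, 2)))) = Add(340414273, Mul(17323, Pow(13, Rational(1, 2))))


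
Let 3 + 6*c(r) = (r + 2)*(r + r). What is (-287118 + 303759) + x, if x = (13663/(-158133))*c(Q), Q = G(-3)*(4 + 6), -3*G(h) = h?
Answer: 5261903129/316266 ≈ 16638.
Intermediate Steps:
G(h) = -h/3
Q = 10 (Q = (-⅓*(-3))*(4 + 6) = 1*10 = 10)
c(r) = -½ + r*(2 + r)/3 (c(r) = -½ + ((r + 2)*(r + r))/6 = -½ + ((2 + r)*(2*r))/6 = -½ + (2*r*(2 + r))/6 = -½ + r*(2 + r)/3)
x = -1079377/316266 (x = (13663/(-158133))*(-½ + (⅓)*10² + (⅔)*10) = (13663*(-1/158133))*(-½ + (⅓)*100 + 20/3) = -13663*(-½ + 100/3 + 20/3)/158133 = -13663/158133*79/2 = -1079377/316266 ≈ -3.4129)
(-287118 + 303759) + x = (-287118 + 303759) - 1079377/316266 = 16641 - 1079377/316266 = 5261903129/316266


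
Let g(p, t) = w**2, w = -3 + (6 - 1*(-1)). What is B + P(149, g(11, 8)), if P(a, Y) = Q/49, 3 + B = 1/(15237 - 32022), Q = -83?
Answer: -3860599/822465 ≈ -4.6939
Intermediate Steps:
w = 4 (w = -3 + (6 + 1) = -3 + 7 = 4)
g(p, t) = 16 (g(p, t) = 4**2 = 16)
B = -50356/16785 (B = -3 + 1/(15237 - 32022) = -3 + 1/(-16785) = -3 - 1/16785 = -50356/16785 ≈ -3.0001)
P(a, Y) = -83/49
B + P(149, g(11, 8)) = -50356/16785 - 83/49 = -3860599/822465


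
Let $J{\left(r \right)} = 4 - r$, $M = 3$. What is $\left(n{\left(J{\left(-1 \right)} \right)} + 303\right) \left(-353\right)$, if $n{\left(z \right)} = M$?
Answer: $-108018$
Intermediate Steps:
$n{\left(z \right)} = 3$
$\left(n{\left(J{\left(-1 \right)} \right)} + 303\right) \left(-353\right) = \left(3 + 303\right) \left(-353\right) = 306 \left(-353\right) = -108018$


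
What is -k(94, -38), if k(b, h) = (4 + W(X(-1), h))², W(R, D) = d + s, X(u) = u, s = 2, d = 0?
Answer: -36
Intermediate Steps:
W(R, D) = 2 (W(R, D) = 0 + 2 = 2)
k(b, h) = 36 (k(b, h) = (4 + 2)² = 6² = 36)
-k(94, -38) = -1*36 = -36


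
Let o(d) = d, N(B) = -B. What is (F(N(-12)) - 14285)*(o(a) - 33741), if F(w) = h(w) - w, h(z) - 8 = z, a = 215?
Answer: 478650702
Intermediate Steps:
h(z) = 8 + z
F(w) = 8 (F(w) = (8 + w) - w = 8)
(F(N(-12)) - 14285)*(o(a) - 33741) = (8 - 14285)*(215 - 33741) = -14277*(-33526) = 478650702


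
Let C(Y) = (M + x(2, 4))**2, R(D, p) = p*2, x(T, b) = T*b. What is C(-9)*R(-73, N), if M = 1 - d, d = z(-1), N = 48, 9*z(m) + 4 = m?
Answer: 236672/27 ≈ 8765.6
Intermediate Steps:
z(m) = -4/9 + m/9
d = -5/9 (d = -4/9 + (1/9)*(-1) = -4/9 - 1/9 = -5/9 ≈ -0.55556)
M = 14/9 (M = 1 - 1*(-5/9) = 1 + 5/9 = 14/9 ≈ 1.5556)
R(D, p) = 2*p
C(Y) = 7396/81 (C(Y) = (14/9 + 2*4)**2 = (14/9 + 8)**2 = (86/9)**2 = 7396/81)
C(-9)*R(-73, N) = 7396*(2*48)/81 = (7396/81)*96 = 236672/27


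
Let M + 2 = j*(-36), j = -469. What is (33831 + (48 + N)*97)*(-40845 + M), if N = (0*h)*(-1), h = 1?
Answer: -922263981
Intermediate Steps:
N = 0 (N = (0*1)*(-1) = 0*(-1) = 0)
M = 16882 (M = -2 - 469*(-36) = -2 + 16884 = 16882)
(33831 + (48 + N)*97)*(-40845 + M) = (33831 + (48 + 0)*97)*(-40845 + 16882) = (33831 + 48*97)*(-23963) = (33831 + 4656)*(-23963) = 38487*(-23963) = -922263981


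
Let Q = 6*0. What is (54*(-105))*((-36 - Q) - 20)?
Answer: 317520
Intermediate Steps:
Q = 0
(54*(-105))*((-36 - Q) - 20) = (54*(-105))*((-36 - 1*0) - 20) = -5670*((-36 + 0) - 20) = -5670*(-36 - 20) = -5670*(-56) = 317520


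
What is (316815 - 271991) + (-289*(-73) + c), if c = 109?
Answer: 66030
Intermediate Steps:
(316815 - 271991) + (-289*(-73) + c) = (316815 - 271991) + (-289*(-73) + 109) = 44824 + (21097 + 109) = 44824 + 21206 = 66030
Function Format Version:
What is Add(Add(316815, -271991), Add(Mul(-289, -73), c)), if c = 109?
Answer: 66030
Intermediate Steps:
Add(Add(316815, -271991), Add(Mul(-289, -73), c)) = Add(Add(316815, -271991), Add(Mul(-289, -73), 109)) = Add(44824, Add(21097, 109)) = Add(44824, 21206) = 66030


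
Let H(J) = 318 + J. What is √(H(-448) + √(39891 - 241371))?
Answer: √(-130 + 2*I*√50370) ≈ 12.987 + 17.282*I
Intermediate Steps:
√(H(-448) + √(39891 - 241371)) = √((318 - 448) + √(39891 - 241371)) = √(-130 + √(-201480)) = √(-130 + 2*I*√50370)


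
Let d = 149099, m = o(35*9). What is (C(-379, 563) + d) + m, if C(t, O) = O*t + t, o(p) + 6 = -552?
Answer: -65215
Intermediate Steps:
o(p) = -558 (o(p) = -6 - 552 = -558)
m = -558
C(t, O) = t + O*t
(C(-379, 563) + d) + m = (-379*(1 + 563) + 149099) - 558 = (-379*564 + 149099) - 558 = (-213756 + 149099) - 558 = -64657 - 558 = -65215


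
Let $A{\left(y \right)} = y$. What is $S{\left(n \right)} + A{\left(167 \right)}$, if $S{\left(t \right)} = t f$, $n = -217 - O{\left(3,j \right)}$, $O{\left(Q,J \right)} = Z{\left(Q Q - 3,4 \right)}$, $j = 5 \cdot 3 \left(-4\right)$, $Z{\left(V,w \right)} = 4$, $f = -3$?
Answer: $830$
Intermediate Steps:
$j = -60$ ($j = 15 \left(-4\right) = -60$)
$O{\left(Q,J \right)} = 4$
$n = -221$ ($n = -217 - 4 = -221$)
$S{\left(t \right)} = - 3 t$ ($S{\left(t \right)} = t \left(-3\right) = - 3 t$)
$S{\left(n \right)} + A{\left(167 \right)} = \left(-3\right) \left(-221\right) + 167 = 663 + 167 = 830$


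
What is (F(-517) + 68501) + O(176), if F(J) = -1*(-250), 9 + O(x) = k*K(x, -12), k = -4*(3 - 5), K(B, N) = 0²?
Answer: 68742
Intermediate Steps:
K(B, N) = 0
k = 8 (k = -4*(-2) = 8)
O(x) = -9 (O(x) = -9 + 8*0 = -9 + 0 = -9)
F(J) = 250
(F(-517) + 68501) + O(176) = (250 + 68501) - 9 = 68751 - 9 = 68742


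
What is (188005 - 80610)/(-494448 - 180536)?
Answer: -107395/674984 ≈ -0.15911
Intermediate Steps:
(188005 - 80610)/(-494448 - 180536) = 107395/(-674984) = 107395*(-1/674984) = -107395/674984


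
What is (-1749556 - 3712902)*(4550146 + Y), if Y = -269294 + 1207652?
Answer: -29980722582832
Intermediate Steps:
Y = 938358
(-1749556 - 3712902)*(4550146 + Y) = (-1749556 - 3712902)*(4550146 + 938358) = -5462458*5488504 = -29980722582832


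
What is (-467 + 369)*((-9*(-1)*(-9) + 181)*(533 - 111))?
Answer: -4135600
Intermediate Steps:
(-467 + 369)*((-9*(-1)*(-9) + 181)*(533 - 111)) = -98*(9*(-9) + 181)*422 = -98*(-81 + 181)*422 = -9800*422 = -98*42200 = -4135600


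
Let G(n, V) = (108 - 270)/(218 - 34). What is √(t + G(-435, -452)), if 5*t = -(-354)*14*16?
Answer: √838905105/230 ≈ 125.93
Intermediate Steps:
G(n, V) = -81/92 (G(n, V) = -162/184 = -162*1/184 = -81/92)
t = 79296/5 (t = (-(-354)*14*16)/5 = (-59*(-84)*16)/5 = (4956*16)/5 = (⅕)*79296 = 79296/5 ≈ 15859.)
√(t + G(-435, -452)) = √(79296/5 - 81/92) = √(7294827/460) = √838905105/230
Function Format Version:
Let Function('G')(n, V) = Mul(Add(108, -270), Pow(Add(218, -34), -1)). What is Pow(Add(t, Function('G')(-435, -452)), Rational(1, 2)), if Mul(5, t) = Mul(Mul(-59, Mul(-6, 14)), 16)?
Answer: Mul(Rational(1, 230), Pow(838905105, Rational(1, 2))) ≈ 125.93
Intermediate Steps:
Function('G')(n, V) = Rational(-81, 92) (Function('G')(n, V) = Mul(-162, Pow(184, -1)) = Mul(-162, Rational(1, 184)) = Rational(-81, 92))
t = Rational(79296, 5) (t = Mul(Rational(1, 5), Mul(Mul(-59, Mul(-6, 14)), 16)) = Mul(Rational(1, 5), Mul(Mul(-59, -84), 16)) = Mul(Rational(1, 5), Mul(4956, 16)) = Mul(Rational(1, 5), 79296) = Rational(79296, 5) ≈ 15859.)
Pow(Add(t, Function('G')(-435, -452)), Rational(1, 2)) = Pow(Add(Rational(79296, 5), Rational(-81, 92)), Rational(1, 2)) = Pow(Rational(7294827, 460), Rational(1, 2)) = Mul(Rational(1, 230), Pow(838905105, Rational(1, 2)))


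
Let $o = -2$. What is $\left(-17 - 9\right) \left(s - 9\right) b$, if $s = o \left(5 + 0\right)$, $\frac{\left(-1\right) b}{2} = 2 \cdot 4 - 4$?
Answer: $-3952$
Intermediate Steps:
$b = -8$ ($b = - 2 \left(2 \cdot 4 - 4\right) = - 2 \left(8 - 4\right) = \left(-2\right) 4 = -8$)
$s = -10$ ($s = - 2 \left(5 + 0\right) = \left(-2\right) 5 = -10$)
$\left(-17 - 9\right) \left(s - 9\right) b = \left(-17 - 9\right) \left(-10 - 9\right) \left(-8\right) = \left(-26\right) \left(-19\right) \left(-8\right) = 494 \left(-8\right) = -3952$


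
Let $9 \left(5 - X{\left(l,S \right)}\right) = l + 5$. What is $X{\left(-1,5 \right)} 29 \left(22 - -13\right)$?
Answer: $\frac{41615}{9} \approx 4623.9$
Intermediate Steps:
$X{\left(l,S \right)} = \frac{40}{9} - \frac{l}{9}$ ($X{\left(l,S \right)} = 5 - \frac{l + 5}{9} = 5 - \frac{5 + l}{9} = 5 - \left(\frac{5}{9} + \frac{l}{9}\right) = \frac{40}{9} - \frac{l}{9}$)
$X{\left(-1,5 \right)} 29 \left(22 - -13\right) = \left(\frac{40}{9} - - \frac{1}{9}\right) 29 \left(22 - -13\right) = \left(\frac{40}{9} + \frac{1}{9}\right) 29 \left(22 + 13\right) = \frac{41}{9} \cdot 29 \cdot 35 = \frac{1189}{9} \cdot 35 = \frac{41615}{9}$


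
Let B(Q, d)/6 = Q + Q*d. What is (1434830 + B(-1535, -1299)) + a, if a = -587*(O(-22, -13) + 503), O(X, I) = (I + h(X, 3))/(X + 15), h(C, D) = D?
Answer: 91653173/7 ≈ 1.3093e+7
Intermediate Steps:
B(Q, d) = 6*Q + 6*Q*d (B(Q, d) = 6*(Q + Q*d) = 6*Q + 6*Q*d)
O(X, I) = (3 + I)/(15 + X) (O(X, I) = (I + 3)/(X + 15) = (3 + I)/(15 + X))
a = -2072697/7 (a = -587*((3 - 13)/(15 - 22) + 503) = -587*(-10/(-7) + 503) = -587*(-⅐*(-10) + 503) = -587*(10/7 + 503) = -587*3531/7 = -2072697/7 ≈ -2.9610e+5)
(1434830 + B(-1535, -1299)) + a = (1434830 + 6*(-1535)*(1 - 1299)) - 2072697/7 = (1434830 + 6*(-1535)*(-1298)) - 2072697/7 = (1434830 + 11954580) - 2072697/7 = 13389410 - 2072697/7 = 91653173/7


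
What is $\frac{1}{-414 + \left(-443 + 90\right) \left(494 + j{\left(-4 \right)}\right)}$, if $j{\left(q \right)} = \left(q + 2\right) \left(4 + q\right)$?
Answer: $- \frac{1}{174796} \approx -5.721 \cdot 10^{-6}$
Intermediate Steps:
$j{\left(q \right)} = \left(2 + q\right) \left(4 + q\right)$
$\frac{1}{-414 + \left(-443 + 90\right) \left(494 + j{\left(-4 \right)}\right)} = \frac{1}{-414 + \left(-443 + 90\right) \left(494 + \left(8 + \left(-4\right)^{2} + 6 \left(-4\right)\right)\right)} = \frac{1}{-414 - 353 \left(494 + \left(8 + 16 - 24\right)\right)} = \frac{1}{-414 - 353 \left(494 + 0\right)} = \frac{1}{-414 - 174382} = \frac{1}{-174796} = - \frac{1}{174796}$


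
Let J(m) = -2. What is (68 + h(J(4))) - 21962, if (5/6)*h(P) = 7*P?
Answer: -109554/5 ≈ -21911.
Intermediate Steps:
h(P) = 42*P/5 (h(P) = 6*(7*P)/5 = 42*P/5)
(68 + h(J(4))) - 21962 = (68 + (42/5)*(-2)) - 21962 = (68 - 84/5) - 21962 = 256/5 - 21962 = -109554/5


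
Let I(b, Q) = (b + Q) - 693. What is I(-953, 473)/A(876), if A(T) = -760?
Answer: 1173/760 ≈ 1.5434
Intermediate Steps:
I(b, Q) = -693 + Q + b (I(b, Q) = (Q + b) - 693 = -693 + Q + b)
I(-953, 473)/A(876) = (-693 + 473 - 953)/(-760) = -1173*(-1/760) = 1173/760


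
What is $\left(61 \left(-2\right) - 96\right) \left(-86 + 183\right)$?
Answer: $-21146$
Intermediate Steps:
$\left(61 \left(-2\right) - 96\right) \left(-86 + 183\right) = \left(-122 - 96\right) 97 = \left(-218\right) 97 = -21146$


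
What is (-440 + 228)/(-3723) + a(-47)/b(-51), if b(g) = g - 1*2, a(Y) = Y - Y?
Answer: 212/3723 ≈ 0.056943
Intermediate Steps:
a(Y) = 0
b(g) = -2 + g (b(g) = g - 2 = -2 + g)
(-440 + 228)/(-3723) + a(-47)/b(-51) = (-440 + 228)/(-3723) + 0/(-2 - 51) = -212*(-1/3723) + 0/(-53) = 212/3723 + 0*(-1/53) = 212/3723 + 0 = 212/3723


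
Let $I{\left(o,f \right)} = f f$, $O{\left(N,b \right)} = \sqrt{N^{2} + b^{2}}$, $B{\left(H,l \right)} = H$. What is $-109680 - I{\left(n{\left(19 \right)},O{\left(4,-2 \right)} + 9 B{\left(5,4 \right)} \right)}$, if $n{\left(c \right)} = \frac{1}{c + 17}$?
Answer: $-111725 - 180 \sqrt{5} \approx -1.1213 \cdot 10^{5}$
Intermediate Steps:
$n{\left(c \right)} = \frac{1}{17 + c}$
$I{\left(o,f \right)} = f^{2}$
$-109680 - I{\left(n{\left(19 \right)},O{\left(4,-2 \right)} + 9 B{\left(5,4 \right)} \right)} = -109680 - \left(\sqrt{4^{2} + \left(-2\right)^{2}} + 9 \cdot 5\right)^{2} = -109680 - \left(\sqrt{16 + 4} + 45\right)^{2} = -109680 - \left(\sqrt{20} + 45\right)^{2} = -109680 - \left(2 \sqrt{5} + 45\right)^{2} = -109680 - \left(45 + 2 \sqrt{5}\right)^{2}$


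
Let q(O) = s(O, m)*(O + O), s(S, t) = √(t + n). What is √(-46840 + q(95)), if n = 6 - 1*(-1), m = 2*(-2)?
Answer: √(-46840 + 190*√3) ≈ 215.66*I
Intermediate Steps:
m = -4
n = 7 (n = 6 + 1 = 7)
s(S, t) = √(7 + t) (s(S, t) = √(t + 7) = √(7 + t))
q(O) = 2*O*√3 (q(O) = √(7 - 4)*(O + O) = √3*(2*O) = 2*O*√3)
√(-46840 + q(95)) = √(-46840 + 2*95*√3) = √(-46840 + 190*√3)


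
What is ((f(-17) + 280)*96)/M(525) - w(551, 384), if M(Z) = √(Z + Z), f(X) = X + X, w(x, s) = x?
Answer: -551 + 3936*√42/35 ≈ 177.81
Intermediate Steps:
f(X) = 2*X
M(Z) = √2*√Z (M(Z) = √(2*Z) = √2*√Z)
((f(-17) + 280)*96)/M(525) - w(551, 384) = ((2*(-17) + 280)*96)/((√2*√525)) - 1*551 = ((-34 + 280)*96)/((√2*(5*√21))) - 551 = (246*96)/((5*√42)) - 551 = 23616*(√42/210) - 551 = 3936*√42/35 - 551 = -551 + 3936*√42/35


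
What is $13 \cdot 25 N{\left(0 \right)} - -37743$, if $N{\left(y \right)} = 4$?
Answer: $39043$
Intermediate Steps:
$13 \cdot 25 N{\left(0 \right)} - -37743 = 13 \cdot 25 \cdot 4 - -37743 = 325 \cdot 4 + 37743 = 1300 + 37743 = 39043$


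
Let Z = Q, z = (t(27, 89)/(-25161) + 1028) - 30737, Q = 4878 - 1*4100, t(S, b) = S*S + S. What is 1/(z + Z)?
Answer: -8387/242644549 ≈ -3.4565e-5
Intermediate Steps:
t(S, b) = S + S² (t(S, b) = S² + S = S + S²)
Q = 778 (Q = 4878 - 4100 = 778)
z = -249169635/8387 (z = ((27*(1 + 27))/(-25161) + 1028) - 30737 = ((27*28)*(-1/25161) + 1028) - 30737 = (756*(-1/25161) + 1028) - 30737 = (-252/8387 + 1028) - 30737 = 8621584/8387 - 30737 = -249169635/8387 ≈ -29709.)
Z = 778
1/(z + Z) = 1/(-249169635/8387 + 778) = 1/(-242644549/8387) = -8387/242644549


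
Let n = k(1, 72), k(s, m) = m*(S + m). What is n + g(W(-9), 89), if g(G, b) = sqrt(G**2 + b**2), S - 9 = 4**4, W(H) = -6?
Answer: 24264 + sqrt(7957) ≈ 24353.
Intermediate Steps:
S = 265 (S = 9 + 4**4 = 9 + 256 = 265)
k(s, m) = m*(265 + m)
n = 24264 (n = 72*(265 + 72) = 72*337 = 24264)
n + g(W(-9), 89) = 24264 + sqrt((-6)**2 + 89**2) = 24264 + sqrt(36 + 7921) = 24264 + sqrt(7957)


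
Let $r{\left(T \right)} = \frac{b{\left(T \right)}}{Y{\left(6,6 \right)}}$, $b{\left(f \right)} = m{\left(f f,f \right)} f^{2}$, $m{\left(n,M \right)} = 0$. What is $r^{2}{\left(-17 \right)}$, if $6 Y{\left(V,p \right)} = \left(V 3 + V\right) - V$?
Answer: $0$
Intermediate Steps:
$Y{\left(V,p \right)} = \frac{V}{2}$ ($Y{\left(V,p \right)} = \frac{\left(V 3 + V\right) - V}{6} = \frac{\left(3 V + V\right) - V}{6} = \frac{4 V - V}{6} = \frac{3 V}{6} = \frac{V}{2}$)
$b{\left(f \right)} = 0$ ($b{\left(f \right)} = 0 f^{2} = 0$)
$r{\left(T \right)} = 0$ ($r{\left(T \right)} = \frac{0}{\frac{1}{2} \cdot 6} = \frac{0}{3} = 0 \cdot \frac{1}{3} = 0$)
$r^{2}{\left(-17 \right)} = 0^{2} = 0$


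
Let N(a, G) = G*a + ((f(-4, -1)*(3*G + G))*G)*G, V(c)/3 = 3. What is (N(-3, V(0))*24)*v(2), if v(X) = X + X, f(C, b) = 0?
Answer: -2592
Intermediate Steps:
V(c) = 9 (V(c) = 3*3 = 9)
N(a, G) = G*a (N(a, G) = G*a + ((0*(3*G + G))*G)*G = G*a + ((0*(4*G))*G)*G = G*a + (0*G)*G = G*a + 0*G = G*a + 0 = G*a)
v(X) = 2*X
(N(-3, V(0))*24)*v(2) = ((9*(-3))*24)*(2*2) = -27*24*4 = -648*4 = -2592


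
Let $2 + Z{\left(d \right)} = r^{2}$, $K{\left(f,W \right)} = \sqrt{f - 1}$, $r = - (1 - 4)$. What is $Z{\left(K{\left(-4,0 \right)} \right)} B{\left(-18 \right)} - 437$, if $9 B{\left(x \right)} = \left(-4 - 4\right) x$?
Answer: $-325$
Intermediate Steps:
$r = 3$ ($r = \left(-1\right) \left(-3\right) = 3$)
$K{\left(f,W \right)} = \sqrt{-1 + f}$
$Z{\left(d \right)} = 7$ ($Z{\left(d \right)} = -2 + 3^{2} = -2 + 9 = 7$)
$B{\left(x \right)} = - \frac{8 x}{9}$ ($B{\left(x \right)} = \frac{\left(-4 - 4\right) x}{9} = \frac{\left(-8\right) x}{9} = - \frac{8 x}{9}$)
$Z{\left(K{\left(-4,0 \right)} \right)} B{\left(-18 \right)} - 437 = 7 \left(\left(- \frac{8}{9}\right) \left(-18\right)\right) - 437 = 7 \cdot 16 - 437 = 112 - 437 = -325$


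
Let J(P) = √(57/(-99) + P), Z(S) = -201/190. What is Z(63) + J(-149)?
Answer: -201/190 + 2*I*√40722/33 ≈ -1.0579 + 12.23*I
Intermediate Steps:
Z(S) = -201/190 (Z(S) = -201*1/190 = -201/190)
J(P) = √(-19/33 + P) (J(P) = √(57*(-1/99) + P) = √(-19/33 + P))
Z(63) + J(-149) = -201/190 + √(-627 + 1089*(-149))/33 = -201/190 + √(-627 - 162261)/33 = -201/190 + √(-162888)/33 = -201/190 + (2*I*√40722)/33 = -201/190 + 2*I*√40722/33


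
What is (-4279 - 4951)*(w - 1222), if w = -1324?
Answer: 23499580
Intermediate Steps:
(-4279 - 4951)*(w - 1222) = (-4279 - 4951)*(-1324 - 1222) = -9230*(-2546) = 23499580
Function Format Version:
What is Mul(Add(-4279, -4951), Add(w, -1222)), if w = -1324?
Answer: 23499580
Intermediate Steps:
Mul(Add(-4279, -4951), Add(w, -1222)) = Mul(Add(-4279, -4951), Add(-1324, -1222)) = Mul(-9230, -2546) = 23499580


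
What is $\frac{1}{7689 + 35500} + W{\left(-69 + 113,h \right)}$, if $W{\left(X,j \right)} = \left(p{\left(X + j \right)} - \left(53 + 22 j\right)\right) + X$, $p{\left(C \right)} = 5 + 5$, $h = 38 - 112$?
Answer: $\frac{70354882}{43189} \approx 1629.0$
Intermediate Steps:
$h = -74$
$p{\left(C \right)} = 10$
$W{\left(X,j \right)} = -43 + X - 22 j$ ($W{\left(X,j \right)} = \left(10 - \left(53 + 22 j\right)\right) + X = \left(-43 - 22 j\right) + X = -43 + X - 22 j$)
$\frac{1}{7689 + 35500} + W{\left(-69 + 113,h \right)} = \frac{1}{7689 + 35500} - -1629 = \frac{1}{43189} + \left(-43 + 44 + 1628\right) = \frac{1}{43189} + 1629 = \frac{70354882}{43189}$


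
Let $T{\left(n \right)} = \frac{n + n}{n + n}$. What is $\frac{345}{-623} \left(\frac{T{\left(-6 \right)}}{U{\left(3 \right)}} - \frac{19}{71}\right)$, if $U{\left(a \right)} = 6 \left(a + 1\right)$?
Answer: $\frac{6325}{50552} \approx 0.12512$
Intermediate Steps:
$T{\left(n \right)} = 1$ ($T{\left(n \right)} = \frac{2 n}{2 n} = 2 n \frac{1}{2 n} = 1$)
$U{\left(a \right)} = 6 + 6 a$ ($U{\left(a \right)} = 6 \left(1 + a\right) = 6 + 6 a$)
$\frac{345}{-623} \left(\frac{T{\left(-6 \right)}}{U{\left(3 \right)}} - \frac{19}{71}\right) = \frac{345}{-623} \left(1 \frac{1}{6 + 6 \cdot 3} - \frac{19}{71}\right) = 345 \left(- \frac{1}{623}\right) \left(1 \frac{1}{6 + 18} - \frac{19}{71}\right) = - \frac{345 \left(1 \cdot \frac{1}{24} - \frac{19}{71}\right)}{623} = - \frac{345 \left(\frac{1}{24} - \frac{19}{71}\right)}{623} = \left(- \frac{345}{623}\right) \left(- \frac{385}{1704}\right) = \frac{6325}{50552}$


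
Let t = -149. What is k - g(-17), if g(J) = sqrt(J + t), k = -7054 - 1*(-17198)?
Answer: 10144 - I*sqrt(166) ≈ 10144.0 - 12.884*I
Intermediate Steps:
k = 10144 (k = -7054 + 17198 = 10144)
g(J) = sqrt(-149 + J) (g(J) = sqrt(J - 149) = sqrt(-149 + J))
k - g(-17) = 10144 - sqrt(-149 - 17) = 10144 - sqrt(-166) = 10144 - I*sqrt(166)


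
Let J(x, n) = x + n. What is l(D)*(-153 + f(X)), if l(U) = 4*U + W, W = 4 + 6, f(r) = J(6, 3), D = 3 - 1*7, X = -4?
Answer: 864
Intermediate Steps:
D = -4 (D = 3 - 7 = -4)
J(x, n) = n + x
f(r) = 9 (f(r) = 3 + 6 = 9)
W = 10
l(U) = 10 + 4*U (l(U) = 4*U + 10 = 10 + 4*U)
l(D)*(-153 + f(X)) = (10 + 4*(-4))*(-153 + 9) = (10 - 16)*(-144) = -6*(-144) = 864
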